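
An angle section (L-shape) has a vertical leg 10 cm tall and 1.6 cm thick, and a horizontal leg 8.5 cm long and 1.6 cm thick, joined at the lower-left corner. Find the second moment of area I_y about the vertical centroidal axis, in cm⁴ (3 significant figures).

Treat the section as a set of non-overlapping primitives; coordinates are from the bounding-box lower-left.
Vertical leg: 1.6 × 10, A = 16 cm², x = 0.8 cm, Ī = 3.4133 cm⁴.
Horizontal leg (remainder): 6.9 × 1.6, A = 11.04 cm², x = 5.05 cm, Ī = 43.801 cm⁴.
Centroid: x̄ = ΣA·x / ΣA = 2.5352 cm.
Transfer each piece to the vertical centroidal axis using Ī + A·d² with d = x − 2.5352:
  vertical leg: d = -1.7352 cm → contributes +51.588 cm⁴
  horizontal leg (remainder): d = 2.5148 cm → contributes +113.62 cm⁴
Total I = 165.21 cm⁴.

I_y ≈ 165 cm⁴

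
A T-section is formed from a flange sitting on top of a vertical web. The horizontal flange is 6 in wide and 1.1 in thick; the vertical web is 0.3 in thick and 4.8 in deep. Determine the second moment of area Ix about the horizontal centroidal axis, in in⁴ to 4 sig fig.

Decompose the section into non-overlapping parts with the origin at the bottom-left of its bounding rectangle.
Flange: 6 × 1.1, A = 6.6 in², y = 5.35 in, Ī = 0.6655 in⁴.
Web: 0.3 × 4.8, A = 1.44 in², y = 2.4 in, Ī = 2.7648 in⁴.
Centroid: ȳ = ΣA·y / ΣA = 4.82164 in.
Transfer each piece to the horizontal centroidal axis using Ī + A·d² with d = y − 4.82164:
  flange: d = 0.528358 in → contributes +2.50797 in⁴
  web: d = -2.42164 in → contributes +11.2095 in⁴
Total I = 13.7174 in⁴.

Ix ≈ 13.72 in⁴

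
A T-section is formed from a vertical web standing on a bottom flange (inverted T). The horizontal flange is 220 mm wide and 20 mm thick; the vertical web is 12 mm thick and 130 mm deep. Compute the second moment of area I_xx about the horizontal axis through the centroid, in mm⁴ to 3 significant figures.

Treat the section as a set of non-overlapping primitives; coordinates are from the bounding-box lower-left.
Flange: 220 × 20, A = 4 400 mm², y = 10 mm, Ī = 146 667 mm⁴.
Web: 12 × 130, A = 1 560 mm², y = 85 mm, Ī = 2 197 000 mm⁴.
Centroid: ȳ = ΣA·y / ΣA = 29.631 mm.
Transfer each piece to the horizontal axis through the centroid using Ī + A·d² with d = y − 29.631:
  flange: d = -19.631 mm → contributes +1 842 300 mm⁴
  web: d = 55.369 mm → contributes +6 979 555 mm⁴
Total I = 8 821 855 mm⁴.

I_xx ≈ 8.82 × 10⁶ mm⁴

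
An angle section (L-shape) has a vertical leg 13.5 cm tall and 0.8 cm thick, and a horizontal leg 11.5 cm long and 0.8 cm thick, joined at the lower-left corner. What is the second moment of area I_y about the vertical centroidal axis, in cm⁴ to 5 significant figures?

Break the section into simple shapes (no overlaps), measuring from the bottom-left corner of the bounding box.
Vertical leg: 0.8 × 13.5, A = 10.8 cm², x = 0.4 cm, Ī = 0.576 cm⁴.
Horizontal leg (remainder): 10.7 × 0.8, A = 8.56 cm², x = 6.15 cm, Ī = 81.66953 cm⁴.
Centroid: x̄ = ΣA·x / ΣA = 2.942355 cm.
Transfer each piece to the vertical centroidal axis using Ī + A·d² with d = x − 2.942355:
  vertical leg: d = -2.542355 cm → contributes +70.38257 cm⁴
  horizontal leg (remainder): d = 3.207645 cm → contributes +169.7432 cm⁴
Total I = 240.1258 cm⁴.

I_y ≈ 240.13 cm⁴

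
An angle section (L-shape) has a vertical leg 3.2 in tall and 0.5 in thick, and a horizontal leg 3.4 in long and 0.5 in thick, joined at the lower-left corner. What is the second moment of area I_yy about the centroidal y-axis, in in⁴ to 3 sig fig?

I_yy ≈ 3.25 in⁴

Treat the section as a set of non-overlapping primitives; coordinates are from the bounding-box lower-left.
Vertical leg: 0.5 × 3.2, A = 1.6 in², x = 0.25 in, Ī = 0.033333 in⁴.
Horizontal leg (remainder): 2.9 × 0.5, A = 1.45 in², x = 1.95 in, Ī = 1.0162 in⁴.
Centroid: x̄ = ΣA·x / ΣA = 1.0582 in.
Transfer each piece to the centroidal y-axis using Ī + A·d² with d = x − 1.0582:
  vertical leg: d = -0.8082 in → contributes +1.0784 in⁴
  horizontal leg (remainder): d = 0.8918 in → contributes +2.1694 in⁴
Total I = 3.2478 in⁴.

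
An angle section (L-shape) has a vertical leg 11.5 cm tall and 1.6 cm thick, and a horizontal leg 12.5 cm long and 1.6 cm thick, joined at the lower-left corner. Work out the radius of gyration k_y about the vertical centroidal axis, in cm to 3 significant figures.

k_y ≈ 3.83 cm

Decompose the section into non-overlapping parts with the origin at the bottom-left of its bounding rectangle.
Vertical leg: 1.6 × 11.5, A = 18.4 cm², x = 0.8 cm, Ī = 3.9253 cm⁴.
Horizontal leg (remainder): 10.9 × 1.6, A = 17.44 cm², x = 7.05 cm, Ī = 172.67 cm⁴.
Centroid: x̄ = ΣA·x / ΣA = 3.8413 cm.
Transfer each piece to the vertical centroidal axis using Ī + A·d² with d = x − 3.8413:
  vertical leg: d = -3.0413 cm → contributes +174.12 cm⁴
  horizontal leg (remainder): d = 3.2087 cm → contributes +352.23 cm⁴
Total I = 526.34 cm⁴.
Radius of gyration: k = √(I/A) = √(526.34 / 35.84) = 3.8322 cm.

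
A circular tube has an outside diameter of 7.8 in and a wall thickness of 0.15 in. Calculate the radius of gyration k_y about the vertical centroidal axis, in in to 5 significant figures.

Split into non-overlapping primitives; take the origin at the lower-left of the bounding box.
Outer circle: ⌀7.8, A = 47.78362 in², x = 3.9 in, Ī = 181.6972 in⁴.
Bore (subtracted): ⌀7.5, A = 44.17865 in², x = 3.9 in, Ī = 155.3156 in⁴.
By symmetry the centroid is at mid-width, x̄ = 3.9 in.
All pieces are centred on the vertical centroidal axis, so I = ΣĪ (holes subtracted) = 26.38168 in⁴.
Radius of gyration: k = √(I/A) = √(26.38168 / 3.604978) = 2.705203 in.

k_y ≈ 2.7052 in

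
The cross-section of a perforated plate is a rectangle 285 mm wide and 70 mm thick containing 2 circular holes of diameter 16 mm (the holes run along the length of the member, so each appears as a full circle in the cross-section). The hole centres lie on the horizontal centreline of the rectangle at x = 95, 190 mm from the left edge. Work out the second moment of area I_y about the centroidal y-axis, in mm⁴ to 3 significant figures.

Break the section into simple shapes (no overlaps), measuring from the bottom-left corner of the bounding box.
Plate: 285 × 70, A = 19 950 mm², x = 142.5 mm, Ī = 135 036 563 mm⁴.
Hole 1 (subtracted): ⌀16, A = 201.06 mm², x = 95 mm, Ī = 3 217 mm⁴.
Hole 2 (subtracted): ⌀16, A = 201.06 mm², x = 190 mm, Ī = 3 217 mm⁴.
By symmetry the centroid is at mid-width, x̄ = 142.5 mm.
Transfer each piece to the centroidal y-axis using Ī + A·d² with d = x − 142.5:
  plate: d = 0 mm → contributes +135 036 563 mm⁴
  hole 1: d = -47.5 mm → contributes −456 863 mm⁴
  hole 2: d = 47.5 mm → contributes −456 863 mm⁴
Total I = 134 122 837 mm⁴.

I_y ≈ 1.34 × 10⁸ mm⁴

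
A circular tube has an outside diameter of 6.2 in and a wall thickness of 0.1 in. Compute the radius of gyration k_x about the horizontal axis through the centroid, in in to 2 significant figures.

k_x ≈ 2.2 in

Decompose the section into non-overlapping parts with the origin at the bottom-left of its bounding rectangle.
Outer circle: ⌀6.2, A = 30.19 in², y = 3.1 in, Ī = 72.53 in⁴.
Bore (subtracted): ⌀6, A = 28.27 in², y = 3.1 in, Ī = 63.62 in⁴.
By symmetry the centroid is at mid-height, ȳ = 3.1 in.
All pieces are centred on the horizontal axis through the centroid, so I = ΣĪ (holes subtracted) = 8.916 in⁴.
Radius of gyration: k = √(I/A) = √(8.916 / 1.916) = 2.157 in.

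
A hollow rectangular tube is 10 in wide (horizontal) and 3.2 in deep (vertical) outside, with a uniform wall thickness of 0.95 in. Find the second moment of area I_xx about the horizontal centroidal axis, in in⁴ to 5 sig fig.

Break the section into simple shapes (no overlaps), measuring from the bottom-left corner of the bounding box.
Outer rectangle: 10 × 3.2, A = 32 in², y = 1.6 in, Ī = 27.30667 in⁴.
Inner void (subtracted): 8.1 × 1.3, A = 10.53 in², y = 1.6 in, Ī = 1.482975 in⁴.
By symmetry the centroid is at mid-height, ȳ = 1.6 in.
All pieces are centred on the horizontal centroidal axis, so I = ΣĪ (holes subtracted) = 25.82369 in⁴.

I_xx ≈ 25.824 in⁴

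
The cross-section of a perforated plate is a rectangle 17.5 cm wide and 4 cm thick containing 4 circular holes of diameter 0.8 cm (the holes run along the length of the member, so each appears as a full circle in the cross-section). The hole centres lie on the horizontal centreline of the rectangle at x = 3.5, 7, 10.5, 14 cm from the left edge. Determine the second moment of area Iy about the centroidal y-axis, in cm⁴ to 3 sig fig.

Split into non-overlapping primitives; take the origin at the lower-left of the bounding box.
Plate: 17.5 × 4, A = 70 cm², x = 8.75 cm, Ī = 1786.5 cm⁴.
Hole 1 (subtracted): ⌀0.8, A = 0.50265 cm², x = 3.5 cm, Ī = 0.020106 cm⁴.
Hole 2 (subtracted): ⌀0.8, A = 0.50265 cm², x = 7 cm, Ī = 0.020106 cm⁴.
Hole 3 (subtracted): ⌀0.8, A = 0.50265 cm², x = 10.5 cm, Ī = 0.020106 cm⁴.
Hole 4 (subtracted): ⌀0.8, A = 0.50265 cm², x = 14 cm, Ī = 0.020106 cm⁴.
By symmetry the centroid is at mid-width, x̄ = 8.75 cm.
Transfer each piece to the centroidal y-axis using Ī + A·d² with d = x − 8.75:
  plate: d = 0 cm → contributes +1786.5 cm⁴
  hole 1: d = -5.25 cm → contributes −13.875 cm⁴
  hole 2: d = -1.75 cm → contributes −1.5595 cm⁴
  hole 3: d = 1.75 cm → contributes −1.5595 cm⁴
  hole 4: d = 5.25 cm → contributes −13.875 cm⁴
Total I = 1755.6 cm⁴.

Iy ≈ 1760 cm⁴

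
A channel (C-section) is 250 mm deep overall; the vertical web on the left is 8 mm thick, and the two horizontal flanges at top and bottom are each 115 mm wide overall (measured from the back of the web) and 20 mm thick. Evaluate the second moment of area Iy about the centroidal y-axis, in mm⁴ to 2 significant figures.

Iy ≈ 8.6 × 10⁶ mm⁴

Treat the section as a set of non-overlapping primitives; coordinates are from the bounding-box lower-left.
Web: 8 × 250, A = 2 000 mm², x = 4 mm, Ī = 10 667 mm⁴.
Top flange (beyond web): 107 × 20, A = 2 140 mm², x = 61.5 mm, Ī = 2 041 738 mm⁴.
Bottom flange (beyond web): 107 × 20, A = 2 140 mm², x = 61.5 mm, Ī = 2 041 738 mm⁴.
Centroid: x̄ = ΣA·x / ΣA = 43.19 mm.
Transfer each piece to the centroidal y-axis using Ī + A·d² with d = x − 43.19:
  web: d = -39.19 mm → contributes +3 082 049 mm⁴
  top flange (beyond web): d = 18.31 mm → contributes +2 759 351 mm⁴
  bottom flange (beyond web): d = 18.31 mm → contributes +2 759 351 mm⁴
Total I = 8 600 752 mm⁴.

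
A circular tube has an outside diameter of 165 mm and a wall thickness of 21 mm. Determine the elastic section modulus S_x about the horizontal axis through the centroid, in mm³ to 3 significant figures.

Break the section into simple shapes (no overlaps), measuring from the bottom-left corner of the bounding box.
Outer circle: ⌀165, A = 21 382 mm², y = 82.5 mm, Ī = 36 383 601 mm⁴.
Bore (subtracted): ⌀123, A = 11 882 mm², y = 82.5 mm, Ī = 11 235 447 mm⁴.
By symmetry the centroid is at mid-height, ȳ = 82.5 mm.
All pieces are centred on the horizontal axis through the centroid, so I = ΣĪ (holes subtracted) = 25 148 154 mm⁴.
Extreme fibre distance c = 82.5 mm; S = I/c = 304 826 mm³.

S_x ≈ 3.05 × 10⁵ mm³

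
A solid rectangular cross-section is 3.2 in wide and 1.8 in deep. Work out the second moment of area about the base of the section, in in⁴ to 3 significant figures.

I_base ≈ 6.22 in⁴

The section: 3.2 × 1.8, A = 5.76 in², y = 0.9 in, Ī = 1.5552 in⁴.
Transfer it to the bottom edge using Ī + A·d² with d = y − 0:
  the section: d = 0.9 in → contributes +6.2208 in⁴
Total I = 6.2208 in⁴.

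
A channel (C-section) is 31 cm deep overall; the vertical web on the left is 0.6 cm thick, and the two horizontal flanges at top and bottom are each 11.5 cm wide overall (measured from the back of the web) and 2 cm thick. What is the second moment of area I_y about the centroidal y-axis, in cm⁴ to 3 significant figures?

Split into non-overlapping primitives; take the origin at the lower-left of the bounding box.
Web: 0.6 × 31, A = 18.6 cm², x = 0.3 cm, Ī = 0.558 cm⁴.
Top flange (beyond web): 10.9 × 2, A = 21.8 cm², x = 6.05 cm, Ī = 215.84 cm⁴.
Bottom flange (beyond web): 10.9 × 2, A = 21.8 cm², x = 6.05 cm, Ī = 215.84 cm⁴.
Centroid: x̄ = ΣA·x / ΣA = 4.3305 cm.
Transfer each piece to the centroidal y-axis using Ī + A·d² with d = x − 4.3305:
  web: d = -4.0305 cm → contributes +302.72 cm⁴
  top flange (beyond web): d = 1.7195 cm → contributes +280.29 cm⁴
  bottom flange (beyond web): d = 1.7195 cm → contributes +280.29 cm⁴
Total I = 863.3 cm⁴.

I_y ≈ 863 cm⁴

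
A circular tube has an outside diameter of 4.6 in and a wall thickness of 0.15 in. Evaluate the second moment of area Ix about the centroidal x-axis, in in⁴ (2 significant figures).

Ix ≈ 5.2 in⁴

Break the section into simple shapes (no overlaps), measuring from the bottom-left corner of the bounding box.
Outer circle: ⌀4.6, A = 16.62 in², y = 2.3 in, Ī = 21.98 in⁴.
Bore (subtracted): ⌀4.3, A = 14.52 in², y = 2.3 in, Ī = 16.78 in⁴.
By symmetry the centroid is at mid-height, ȳ = 2.3 in.
All pieces are centred on the centroidal x-axis, so I = ΣĪ (holes subtracted) = 5.197 in⁴.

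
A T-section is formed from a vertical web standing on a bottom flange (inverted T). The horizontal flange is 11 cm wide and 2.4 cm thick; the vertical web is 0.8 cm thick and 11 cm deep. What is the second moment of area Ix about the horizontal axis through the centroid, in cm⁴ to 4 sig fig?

Break the section into simple shapes (no overlaps), measuring from the bottom-left corner of the bounding box.
Flange: 11 × 2.4, A = 26.4 cm², y = 1.2 cm, Ī = 12.672 cm⁴.
Web: 0.8 × 11, A = 8.8 cm², y = 7.9 cm, Ī = 88.7333 cm⁴.
Centroid: ȳ = ΣA·y / ΣA = 2.875 cm.
Transfer each piece to the horizontal axis through the centroid using Ī + A·d² with d = y − 2.875:
  flange: d = -1.675 cm → contributes +86.7405 cm⁴
  web: d = 5.025 cm → contributes +310.939 cm⁴
Total I = 397.679 cm⁴.

Ix ≈ 397.7 cm⁴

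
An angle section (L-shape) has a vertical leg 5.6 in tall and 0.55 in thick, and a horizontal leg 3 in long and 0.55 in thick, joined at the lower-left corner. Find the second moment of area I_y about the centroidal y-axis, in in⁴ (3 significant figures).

Break the section into simple shapes (no overlaps), measuring from the bottom-left corner of the bounding box.
Vertical leg: 0.55 × 5.6, A = 3.08 in², x = 0.275 in, Ī = 0.077642 in⁴.
Horizontal leg (remainder): 2.45 × 0.55, A = 1.3475 in², x = 1.775 in, Ī = 0.67403 in⁴.
Centroid: x̄ = ΣA·x / ΣA = 0.73152 in.
Transfer each piece to the centroidal y-axis using Ī + A·d² with d = x − 0.73152:
  vertical leg: d = -0.45652 in → contributes +0.71955 in⁴
  horizontal leg (remainder): d = 1.0435 in → contributes +2.1413 in⁴
Total I = 2.8608 in⁴.

I_y ≈ 2.86 in⁴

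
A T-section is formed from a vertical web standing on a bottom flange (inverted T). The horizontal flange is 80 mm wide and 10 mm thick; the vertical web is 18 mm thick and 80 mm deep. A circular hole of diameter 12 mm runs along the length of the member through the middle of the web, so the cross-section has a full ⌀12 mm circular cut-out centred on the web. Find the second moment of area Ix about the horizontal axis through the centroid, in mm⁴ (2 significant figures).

Ix ≈ 1.8 × 10⁶ mm⁴

Break the section into simple shapes (no overlaps), measuring from the bottom-left corner of the bounding box.
Flange: 80 × 10, A = 800 mm², y = 5 mm, Ī = 6 667 mm⁴.
Web: 18 × 80, A = 1 440 mm², y = 50 mm, Ī = 768 000 mm⁴.
Hole (subtracted): ⌀12, A = 113.1 mm², y = 50 mm, Ī = 1 018 mm⁴.
Centroid: ȳ = ΣA·y / ΣA = 33.07 mm.
Transfer each piece to the horizontal axis through the centroid using Ī + A·d² with d = y − 33.07:
  flange: d = -28.07 mm → contributes +637 185 mm⁴
  web: d = 16.93 mm → contributes +1 180 546 mm⁴
  hole: d = 16.93 mm → contributes −33 419 mm⁴
Total I = 1 784 312 mm⁴.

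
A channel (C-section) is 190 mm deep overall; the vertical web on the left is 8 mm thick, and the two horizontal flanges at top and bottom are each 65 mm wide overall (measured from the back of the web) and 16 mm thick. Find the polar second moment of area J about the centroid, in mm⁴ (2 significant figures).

J ≈ 2.0 × 10⁷ mm⁴

Treat the section as a set of non-overlapping primitives; coordinates are from the bounding-box lower-left.
Web: 8 × 190, A = 1 520 mm², y = 95 mm, Ī = 4 572 667 mm⁴.
Top flange (beyond web): 57 × 16, A = 912 mm², y = 182 mm, Ī = 19 456 mm⁴.
Bottom flange (beyond web): 57 × 16, A = 912 mm², y = 8 mm, Ī = 19 456 mm⁴.
By symmetry the centroid is at mid-height, ȳ = 95 mm.
Transfer each piece to the centroidal x-axis using Ī + A·d² with d = y − 95:
  web: d = 0 mm → contributes +4 572 667 mm⁴
  top flange (beyond web): d = 87 mm → contributes +6 922 384 mm⁴
  bottom flange (beyond web): d = -87 mm → contributes +6 922 384 mm⁴
Total I = 18 417 435 mm⁴.
For the y-axis: x̄ = 21.73 mm.
Repeating about the centroidal y-axis gives I_y = 1 377 682 mm⁴.
Polar second moment: J = I_x + I_y = 19 795 117 mm⁴.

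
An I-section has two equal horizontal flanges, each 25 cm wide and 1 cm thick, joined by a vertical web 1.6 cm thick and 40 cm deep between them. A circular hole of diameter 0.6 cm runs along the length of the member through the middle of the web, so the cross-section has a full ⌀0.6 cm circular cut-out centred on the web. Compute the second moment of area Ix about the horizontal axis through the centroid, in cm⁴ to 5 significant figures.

Ix ≈ 2.9550 × 10⁴ cm⁴

Split into non-overlapping primitives; take the origin at the lower-left of the bounding box.
Bottom flange: 25 × 1, A = 25 cm², y = 0.5 cm, Ī = 2.083333 cm⁴.
Web: 1.6 × 40, A = 64 cm², y = 21 cm, Ī = 8533.333 cm⁴.
Top flange: 25 × 1, A = 25 cm², y = 41.5 cm, Ī = 2.083333 cm⁴.
Hole (subtracted): ⌀0.6, A = 0.2827433 cm², y = 21 cm, Ī = 0.006361725 cm⁴.
By symmetry the centroid is at mid-height, ȳ = 21 cm.
Transfer each piece to the horizontal axis through the centroid using Ī + A·d² with d = y − 21:
  bottom flange: d = -20.5 cm → contributes +10508.33 cm⁴
  web: d = 0 cm → contributes +8533.333 cm⁴
  top flange: d = 20.5 cm → contributes +10508.33 cm⁴
  hole: d = 0 cm → contributes −0.006361725 cm⁴
Total I = 29549.99 cm⁴.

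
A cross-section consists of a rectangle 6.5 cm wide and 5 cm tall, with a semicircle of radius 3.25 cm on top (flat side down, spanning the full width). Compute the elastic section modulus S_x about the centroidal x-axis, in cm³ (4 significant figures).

S_x ≈ 55.25 cm³

Split into non-overlapping primitives; take the origin at the lower-left of the bounding box.
Rectangular body: 6.5 × 5, A = 32.5 cm², y = 2.5 cm, Ī = 67.7083 cm⁴.
Semicircular cap: semicircle r = 3.25, A = 16.5915 cm², y = 6.37934 cm, Ī = 12.2452 cm⁴.
Centroid: ȳ = ΣA·y / ΣA = 3.81111 cm.
Transfer each piece to the centroidal x-axis using Ī + A·d² with d = y − 3.81111:
  rectangular body: d = -1.31111 cm → contributes +123.576 cm⁴
  semicircular cap: d = 2.56824 cm → contributes +121.68 cm⁴
Total I = 245.256 cm⁴.
Extreme fibre distance c = 4.43889 cm; S = I/c = 55.2516 cm³.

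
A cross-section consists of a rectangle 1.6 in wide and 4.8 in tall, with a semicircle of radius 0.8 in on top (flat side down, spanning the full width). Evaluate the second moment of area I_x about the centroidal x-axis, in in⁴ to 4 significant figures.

I_x ≈ 21.46 in⁴

Decompose the section into non-overlapping parts with the origin at the bottom-left of its bounding rectangle.
Rectangular body: 1.6 × 4.8, A = 7.68 in², y = 2.4 in, Ī = 14.7456 in⁴.
Semicircular cap: semicircle r = 0.8, A = 1.00531 in², y = 5.13953 in, Ī = 0.0449565 in⁴.
Centroid: ȳ = ΣA·y / ΣA = 2.7171 in.
Transfer each piece to the centroidal x-axis using Ī + A·d² with d = y − 2.7171:
  rectangular body: d = -0.317096 in → contributes +15.5178 in⁴
  semicircular cap: d = 2.42243 in → contributes +5.9443 in⁴
Total I = 21.4621 in⁴.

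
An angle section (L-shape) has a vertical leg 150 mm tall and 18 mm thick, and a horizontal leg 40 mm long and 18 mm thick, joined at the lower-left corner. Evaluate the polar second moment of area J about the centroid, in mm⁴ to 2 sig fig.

Treat the section as a set of non-overlapping primitives; coordinates are from the bounding-box lower-left.
Vertical leg: 18 × 150, A = 2 700 mm², y = 75 mm, Ī = 5 062 500 mm⁴.
Horizontal leg (remainder): 22 × 18, A = 396 mm², y = 9 mm, Ī = 10 692 mm⁴.
Centroid: ȳ = ΣA·y / ΣA = 66.56 mm.
Transfer each piece to the centroidal x-axis using Ī + A·d² with d = y − 66.56:
  vertical leg: d = 8.442 mm → contributes +5 254 916 mm⁴
  horizontal leg (remainder): d = -57.56 mm → contributes +1 322 616 mm⁴
Total I = 6 577 532 mm⁴.
For the y-axis: x̄ = 11.56 mm.
Repeating about the centroidal y-axis gives I_y = 227 012 mm⁴.
Polar second moment: J = I_x + I_y = 6 804 543 mm⁴.

J ≈ 6.8 × 10⁶ mm⁴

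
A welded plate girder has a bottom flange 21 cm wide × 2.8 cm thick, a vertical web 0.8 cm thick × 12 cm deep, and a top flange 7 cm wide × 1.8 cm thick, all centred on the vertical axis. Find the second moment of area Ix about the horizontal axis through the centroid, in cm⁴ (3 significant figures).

Ix ≈ 2480 cm⁴

Treat the section as a set of non-overlapping primitives; coordinates are from the bounding-box lower-left.
Bottom plate: 21 × 2.8, A = 58.8 cm², y = 1.4 cm, Ī = 38.416 cm⁴.
Web plate: 0.8 × 12, A = 9.6 cm², y = 8.8 cm, Ī = 115.2 cm⁴.
Top plate: 7 × 1.8, A = 12.6 cm², y = 15.7 cm, Ī = 3.402 cm⁴.
Centroid: ȳ = ΣA·y / ΣA = 4.5015 cm.
Transfer each piece to the horizontal axis through the centroid using Ī + A·d² with d = y − 4.5015:
  bottom plate: d = -3.1015 cm → contributes +604.02 cm⁴
  web plate: d = 4.2985 cm → contributes +292.58 cm⁴
  top plate: d = 11.199 cm → contributes +1583.5 cm⁴
Total I = 2480.1 cm⁴.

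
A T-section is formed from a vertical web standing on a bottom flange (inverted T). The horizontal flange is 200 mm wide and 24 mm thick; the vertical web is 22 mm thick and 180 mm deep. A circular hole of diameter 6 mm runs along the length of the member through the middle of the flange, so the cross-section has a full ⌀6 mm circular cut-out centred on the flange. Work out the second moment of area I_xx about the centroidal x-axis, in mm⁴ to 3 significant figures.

Decompose the section into non-overlapping parts with the origin at the bottom-left of its bounding rectangle.
Flange: 200 × 24, A = 4 800 mm², y = 12 mm, Ī = 230 400 mm⁴.
Web: 22 × 180, A = 3 960 mm², y = 114 mm, Ī = 10 692 000 mm⁴.
Hole (subtracted): ⌀6, A = 28.274 mm², y = 12 mm, Ī = 63.617 mm⁴.
Centroid: ȳ = ΣA·y / ΣA = 58.259 mm.
Transfer each piece to the centroidal x-axis using Ī + A·d² with d = y − 58.259:
  flange: d = -46.259 mm → contributes +10 501 851 mm⁴
  web: d = 55.741 mm → contributes +22 995 999 mm⁴
  hole: d = -46.259 mm → contributes −60 567 mm⁴
Total I = 33 437 283 mm⁴.

I_xx ≈ 3.34 × 10⁷ mm⁴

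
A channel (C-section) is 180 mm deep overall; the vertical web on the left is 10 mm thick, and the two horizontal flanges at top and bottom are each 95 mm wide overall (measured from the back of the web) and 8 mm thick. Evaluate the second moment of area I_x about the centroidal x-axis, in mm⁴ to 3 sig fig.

I_x ≈ 1.49 × 10⁷ mm⁴

Break the section into simple shapes (no overlaps), measuring from the bottom-left corner of the bounding box.
Web: 10 × 180, A = 1 800 mm², y = 90 mm, Ī = 4 860 000 mm⁴.
Top flange (beyond web): 85 × 8, A = 680 mm², y = 176 mm, Ī = 3626.7 mm⁴.
Bottom flange (beyond web): 85 × 8, A = 680 mm², y = 4 mm, Ī = 3626.7 mm⁴.
By symmetry the centroid is at mid-height, ȳ = 90 mm.
Transfer each piece to the centroidal x-axis using Ī + A·d² with d = y − 90:
  web: d = 0 mm → contributes +4 860 000 mm⁴
  top flange (beyond web): d = 86 mm → contributes +5 032 907 mm⁴
  bottom flange (beyond web): d = -86 mm → contributes +5 032 907 mm⁴
Total I = 14 925 813 mm⁴.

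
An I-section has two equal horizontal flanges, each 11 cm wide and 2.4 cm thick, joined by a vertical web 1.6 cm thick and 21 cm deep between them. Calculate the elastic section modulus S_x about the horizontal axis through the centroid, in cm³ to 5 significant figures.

S_x ≈ 657.98 cm³

Decompose the section into non-overlapping parts with the origin at the bottom-left of its bounding rectangle.
Bottom flange: 11 × 2.4, A = 26.4 cm², y = 1.2 cm, Ī = 12.672 cm⁴.
Web: 1.6 × 21, A = 33.6 cm², y = 12.9 cm, Ī = 1234.8 cm⁴.
Top flange: 11 × 2.4, A = 26.4 cm², y = 24.6 cm, Ī = 12.672 cm⁴.
By symmetry the centroid is at mid-height, ȳ = 12.9 cm.
Transfer each piece to the horizontal axis through the centroid using Ī + A·d² with d = y − 12.9:
  bottom flange: d = -11.7 cm → contributes +3626.568 cm⁴
  web: d = 0 cm → contributes +1234.8 cm⁴
  top flange: d = 11.7 cm → contributes +3626.568 cm⁴
Total I = 8487.936 cm⁴.
Extreme fibre distance c = 12.9 cm; S = I/c = 657.9795 cm³.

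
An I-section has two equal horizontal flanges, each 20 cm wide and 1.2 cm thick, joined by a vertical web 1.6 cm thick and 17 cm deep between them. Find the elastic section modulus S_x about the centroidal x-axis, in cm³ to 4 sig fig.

Treat the section as a set of non-overlapping primitives; coordinates are from the bounding-box lower-left.
Bottom flange: 20 × 1.2, A = 24 cm², y = 0.6 cm, Ī = 2.88 cm⁴.
Web: 1.6 × 17, A = 27.2 cm², y = 9.7 cm, Ī = 655.067 cm⁴.
Top flange: 20 × 1.2, A = 24 cm², y = 18.8 cm, Ī = 2.88 cm⁴.
By symmetry the centroid is at mid-height, ȳ = 9.7 cm.
Transfer each piece to the centroidal x-axis using Ī + A·d² with d = y − 9.7:
  bottom flange: d = -9.1 cm → contributes +1990.32 cm⁴
  web: d = 0 cm → contributes +655.067 cm⁴
  top flange: d = 9.1 cm → contributes +1990.32 cm⁴
Total I = 4635.71 cm⁴.
Extreme fibre distance c = 9.7 cm; S = I/c = 477.908 cm³.

S_x ≈ 477.9 cm³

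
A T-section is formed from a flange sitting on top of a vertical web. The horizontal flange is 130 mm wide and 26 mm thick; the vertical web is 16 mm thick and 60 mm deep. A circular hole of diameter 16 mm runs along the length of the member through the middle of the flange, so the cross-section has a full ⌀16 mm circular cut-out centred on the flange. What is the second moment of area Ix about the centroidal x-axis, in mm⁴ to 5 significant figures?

Treat the section as a set of non-overlapping primitives; coordinates are from the bounding-box lower-left.
Flange: 130 × 26, A = 3 380 mm², y = 73 mm, Ī = 190406.7 mm⁴.
Web: 16 × 60, A = 960 mm², y = 30 mm, Ī = 288 000 mm⁴.
Hole (subtracted): ⌀16, A = 201.0619 mm², y = 73 mm, Ī = 3216.991 mm⁴.
Centroid: ȳ = ΣA·y / ΣA = 63.02643 mm.
Transfer each piece to the centroidal x-axis using Ī + A·d² with d = y − 63.02643:
  flange: d = 9.973573 mm → contributes +526622.5 mm⁴
  web: d = -33.02643 mm → contributes +1 335 115 mm⁴
  hole: d = 9.973573 mm → contributes −23217.05 mm⁴
Total I = 1 838 521 mm⁴.

Ix ≈ 1.8385 × 10⁶ mm⁴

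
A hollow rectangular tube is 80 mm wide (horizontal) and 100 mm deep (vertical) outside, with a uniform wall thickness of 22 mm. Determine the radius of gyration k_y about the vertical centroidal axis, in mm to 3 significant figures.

k_y ≈ 26.0 mm

Decompose the section into non-overlapping parts with the origin at the bottom-left of its bounding rectangle.
Outer rectangle: 80 × 100, A = 8 000 mm², x = 40 mm, Ī = 4 266 667 mm⁴.
Inner void (subtracted): 36 × 56, A = 2 016 mm², x = 40 mm, Ī = 217 728 mm⁴.
By symmetry the centroid is at mid-width, x̄ = 40 mm.
All pieces are centred on the vertical centroidal axis, so I = ΣĪ (holes subtracted) = 4 048 939 mm⁴.
Radius of gyration: k = √(I/A) = √(4 048 939 / 5 984) = 26.012 mm.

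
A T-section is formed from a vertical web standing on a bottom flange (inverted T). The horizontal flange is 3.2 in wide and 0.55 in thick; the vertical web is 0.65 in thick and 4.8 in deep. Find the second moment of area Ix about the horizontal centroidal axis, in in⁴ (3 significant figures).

Break the section into simple shapes (no overlaps), measuring from the bottom-left corner of the bounding box.
Flange: 3.2 × 0.55, A = 1.76 in², y = 0.275 in, Ī = 0.044367 in⁴.
Web: 0.65 × 4.8, A = 3.12 in², y = 2.95 in, Ī = 5.9904 in⁴.
Centroid: ȳ = ΣA·y / ΣA = 1.9852 in.
Transfer each piece to the horizontal centroidal axis using Ī + A·d² with d = y − 1.9852:
  flange: d = -1.7102 in → contributes +5.1923 in⁴
  web: d = 0.96475 in → contributes +8.8943 in⁴
Total I = 14.087 in⁴.

Ix ≈ 14.1 in⁴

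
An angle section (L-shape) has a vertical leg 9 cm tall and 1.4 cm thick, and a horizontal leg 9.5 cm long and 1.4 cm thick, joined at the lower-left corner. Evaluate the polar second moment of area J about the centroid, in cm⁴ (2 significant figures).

J ≈ 370 cm⁴

Decompose the section into non-overlapping parts with the origin at the bottom-left of its bounding rectangle.
Vertical leg: 1.4 × 9, A = 12.6 cm², y = 4.5 cm, Ī = 85.05 cm⁴.
Horizontal leg (remainder): 8.1 × 1.4, A = 11.34 cm², y = 0.7 cm, Ī = 1.852 cm⁴.
Centroid: ȳ = ΣA·y / ΣA = 2.7 cm.
Transfer each piece to the centroidal x-axis using Ī + A·d² with d = y − 2.7:
  vertical leg: d = 1.8 cm → contributes +125.9 cm⁴
  horizontal leg (remainder): d = -2 cm → contributes +47.21 cm⁴
Total I = 173.1 cm⁴.
For the y-axis: x̄ = 2.95 cm.
Repeating about the centroidal y-axis gives I_y = 198.7 cm⁴.
Polar second moment: J = I_x + I_y = 371.8 cm⁴.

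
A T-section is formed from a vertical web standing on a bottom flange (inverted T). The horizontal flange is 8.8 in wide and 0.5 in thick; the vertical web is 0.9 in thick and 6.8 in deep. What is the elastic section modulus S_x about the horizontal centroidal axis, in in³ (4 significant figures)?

S_x ≈ 11.73 in³

Decompose the section into non-overlapping parts with the origin at the bottom-left of its bounding rectangle.
Flange: 8.8 × 0.5, A = 4.4 in², y = 0.25 in, Ī = 0.0916667 in⁴.
Web: 0.9 × 6.8, A = 6.12 in², y = 3.9 in, Ī = 23.5824 in⁴.
Centroid: ȳ = ΣA·y / ΣA = 2.37338 in.
Transfer each piece to the horizontal centroidal axis using Ī + A·d² with d = y − 2.37338:
  flange: d = -2.12338 in → contributes +19.9302 in⁴
  web: d = 1.52662 in → contributes +37.8454 in⁴
Total I = 57.7756 in⁴.
Extreme fibre distance c = 4.92662 in; S = I/c = 11.7272 in³.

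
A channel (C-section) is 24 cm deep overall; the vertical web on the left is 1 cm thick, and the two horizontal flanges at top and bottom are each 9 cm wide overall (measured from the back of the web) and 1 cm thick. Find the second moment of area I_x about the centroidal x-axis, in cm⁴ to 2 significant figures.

I_x ≈ 3300 cm⁴

Decompose the section into non-overlapping parts with the origin at the bottom-left of its bounding rectangle.
Web: 1 × 24, A = 24 cm², y = 12 cm, Ī = 1 152 cm⁴.
Top flange (beyond web): 8 × 1, A = 8 cm², y = 23.5 cm, Ī = 0.6667 cm⁴.
Bottom flange (beyond web): 8 × 1, A = 8 cm², y = 0.5 cm, Ī = 0.6667 cm⁴.
By symmetry the centroid is at mid-height, ȳ = 12 cm.
Transfer each piece to the centroidal x-axis using Ī + A·d² with d = y − 12:
  web: d = 0 cm → contributes +1 152 cm⁴
  top flange (beyond web): d = 11.5 cm → contributes +1 059 cm⁴
  bottom flange (beyond web): d = -11.5 cm → contributes +1 059 cm⁴
Total I = 3 269 cm⁴.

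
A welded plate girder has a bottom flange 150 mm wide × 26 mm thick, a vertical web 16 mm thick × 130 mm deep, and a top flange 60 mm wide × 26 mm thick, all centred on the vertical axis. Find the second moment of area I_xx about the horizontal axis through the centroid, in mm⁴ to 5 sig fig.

Treat the section as a set of non-overlapping primitives; coordinates are from the bounding-box lower-left.
Bottom plate: 150 × 26, A = 3 900 mm², y = 13 mm, Ī = 219 700 mm⁴.
Web plate: 16 × 130, A = 2 080 mm², y = 91 mm, Ī = 2 929 333 mm⁴.
Top plate: 60 × 26, A = 1 560 mm², y = 169 mm, Ī = 87 880 mm⁴.
Centroid: ȳ = ΣA·y / ΣA = 66.7931 mm.
Transfer each piece to the horizontal axis through the centroid using Ī + A·d² with d = y − 66.7931:
  bottom plate: d = -53.7931 mm → contributes +11 505 122 mm⁴
  web plate: d = 24.2069 mm → contributes +4 148 159 mm⁴
  top plate: d = 102.2069 mm → contributes +16 384 030 mm⁴
Total I = 32 037 311 mm⁴.

I_xx ≈ 3.2037 × 10⁷ mm⁴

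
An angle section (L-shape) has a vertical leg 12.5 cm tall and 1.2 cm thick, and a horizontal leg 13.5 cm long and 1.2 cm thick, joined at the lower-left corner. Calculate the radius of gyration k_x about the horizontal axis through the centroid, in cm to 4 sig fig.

Decompose the section into non-overlapping parts with the origin at the bottom-left of its bounding rectangle.
Vertical leg: 1.2 × 12.5, A = 15 cm², y = 6.25 cm, Ī = 195.313 cm⁴.
Horizontal leg (remainder): 12.3 × 1.2, A = 14.76 cm², y = 0.6 cm, Ī = 1.7712 cm⁴.
Centroid: ȳ = ΣA·y / ΣA = 3.44778 cm.
Transfer each piece to the horizontal axis through the centroid using Ī + A·d² with d = y − 3.44778:
  vertical leg: d = 2.80222 cm → contributes +313.099 cm⁴
  horizontal leg (remainder): d = -2.84778 cm → contributes +121.473 cm⁴
Total I = 434.572 cm⁴.
Radius of gyration: k = √(I/A) = √(434.572 / 29.76) = 3.82133 cm.

k_x ≈ 3.821 cm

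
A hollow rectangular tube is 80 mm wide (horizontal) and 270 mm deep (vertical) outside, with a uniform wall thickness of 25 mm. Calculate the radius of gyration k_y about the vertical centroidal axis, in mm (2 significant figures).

k_y ≈ 27 mm

Decompose the section into non-overlapping parts with the origin at the bottom-left of its bounding rectangle.
Outer rectangle: 80 × 270, A = 21 600 mm², x = 40 mm, Ī = 11 520 000 mm⁴.
Inner void (subtracted): 30 × 220, A = 6 600 mm², x = 40 mm, Ī = 495 000 mm⁴.
By symmetry the centroid is at mid-width, x̄ = 40 mm.
All pieces are centred on the vertical centroidal axis, so I = ΣĪ (holes subtracted) = 11 025 000 mm⁴.
Radius of gyration: k = √(I/A) = √(11 025 000 / 15 000) = 27.11 mm.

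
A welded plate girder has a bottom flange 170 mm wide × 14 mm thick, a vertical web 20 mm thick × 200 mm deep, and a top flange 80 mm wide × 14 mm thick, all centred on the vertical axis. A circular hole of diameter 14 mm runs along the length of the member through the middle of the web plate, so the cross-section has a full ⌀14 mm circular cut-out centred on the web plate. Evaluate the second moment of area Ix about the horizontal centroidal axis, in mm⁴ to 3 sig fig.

Treat the section as a set of non-overlapping primitives; coordinates are from the bounding-box lower-left.
Bottom plate: 170 × 14, A = 2 380 mm², y = 7 mm, Ī = 38 873 mm⁴.
Web plate: 20 × 200, A = 4 000 mm², y = 114 mm, Ī = 13 333 333 mm⁴.
Top plate: 80 × 14, A = 1 120 mm², y = 221 mm, Ī = 18 293 mm⁴.
Hole (subtracted): ⌀14, A = 153.94 mm², y = 114 mm, Ī = 1885.7 mm⁴.
Centroid: ȳ = ΣA·y / ΣA = 95.647 mm.
Transfer each piece to the horizontal centroidal axis using Ī + A·d² with d = y − 95.647:
  bottom plate: d = -88.647 mm → contributes +18 741 736 mm⁴
  web plate: d = 18.353 mm → contributes +14 680 618 mm⁴
  top plate: d = 125.35 mm → contributes +17 617 186 mm⁴
  hole: d = 18.353 mm → contributes −53 735 mm⁴
Total I = 50 985 805 mm⁴.

Ix ≈ 5.10 × 10⁷ mm⁴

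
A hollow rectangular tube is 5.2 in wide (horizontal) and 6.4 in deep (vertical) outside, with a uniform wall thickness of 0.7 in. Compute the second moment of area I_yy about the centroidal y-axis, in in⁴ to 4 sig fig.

I_yy ≈ 52.13 in⁴

Treat the section as a set of non-overlapping primitives; coordinates are from the bounding-box lower-left.
Outer rectangle: 5.2 × 6.4, A = 33.28 in², x = 2.6 in, Ī = 74.9909 in⁴.
Inner void (subtracted): 3.8 × 5, A = 19 in², x = 2.6 in, Ī = 22.8633 in⁴.
By symmetry the centroid is at mid-width, x̄ = 2.6 in.
All pieces are centred on the centroidal y-axis, so I = ΣĪ (holes subtracted) = 52.1276 in⁴.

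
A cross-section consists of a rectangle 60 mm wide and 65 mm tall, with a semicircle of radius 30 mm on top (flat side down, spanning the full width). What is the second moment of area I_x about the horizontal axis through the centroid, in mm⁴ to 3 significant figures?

Decompose the section into non-overlapping parts with the origin at the bottom-left of its bounding rectangle.
Rectangular body: 60 × 65, A = 3 900 mm², y = 32.5 mm, Ī = 1 373 125 mm⁴.
Semicircular cap: semicircle r = 30, A = 1413.7 mm², y = 77.732 mm, Ī = 88 903 mm⁴.
Centroid: ȳ = ΣA·y / ΣA = 44.534 mm.
Transfer each piece to the horizontal axis through the centroid using Ī + A·d² with d = y − 44.534:
  rectangular body: d = -12.034 mm → contributes +1 937 921 mm⁴
  semicircular cap: d = 33.198 mm → contributes +1 646 998 mm⁴
Total I = 3 584 920 mm⁴.

I_x ≈ 3.58 × 10⁶ mm⁴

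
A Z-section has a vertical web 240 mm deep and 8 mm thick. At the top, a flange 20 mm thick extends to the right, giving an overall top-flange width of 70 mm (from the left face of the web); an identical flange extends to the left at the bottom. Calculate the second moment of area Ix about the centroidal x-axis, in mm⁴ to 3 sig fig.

Ix ≈ 3.93 × 10⁷ mm⁴

Treat the section as a set of non-overlapping primitives; coordinates are from the bounding-box lower-left.
Web: 8 × 240, A = 1 920 mm², y = 120 mm, Ī = 9 216 000 mm⁴.
Top flange (beyond web): 62 × 20, A = 1 240 mm², y = 230 mm, Ī = 41 333 mm⁴.
Bottom flange (beyond web): 62 × 20, A = 1 240 mm², y = 10 mm, Ī = 41 333 mm⁴.
Centroid: ȳ = ΣA·y / ΣA = 120 mm.
Transfer each piece to the centroidal x-axis using Ī + A·d² with d = y − 120:
  web: d = 0 mm → contributes +9 216 000 mm⁴
  top flange (beyond web): d = 110 mm → contributes +15 045 333 mm⁴
  bottom flange (beyond web): d = -110 mm → contributes +15 045 333 mm⁴
Total I = 39 306 667 mm⁴.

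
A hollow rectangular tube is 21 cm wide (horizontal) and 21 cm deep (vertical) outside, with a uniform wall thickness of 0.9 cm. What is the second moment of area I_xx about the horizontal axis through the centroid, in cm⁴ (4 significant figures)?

I_xx ≈ 4882 cm⁴

Break the section into simple shapes (no overlaps), measuring from the bottom-left corner of the bounding box.
Outer rectangle: 21 × 21, A = 441 cm², y = 10.5 cm, Ī = 16206.8 cm⁴.
Inner void (subtracted): 19.2 × 19.2, A = 368.64 cm², y = 10.5 cm, Ī = 11324.6 cm⁴.
By symmetry the centroid is at mid-height, ȳ = 10.5 cm.
All pieces are centred on the horizontal axis through the centroid, so I = ΣĪ (holes subtracted) = 4882.13 cm⁴.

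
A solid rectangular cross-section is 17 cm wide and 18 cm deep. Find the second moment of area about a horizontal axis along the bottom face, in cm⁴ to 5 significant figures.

I_base ≈ 3.3048 × 10⁴ cm⁴

The section: 17 × 18, A = 306 cm², y = 9 cm, Ī = 8 262 cm⁴.
Transfer it to a horizontal axis along the bottom face using Ī + A·d² with d = y − 0:
  the section: d = 9 cm → contributes +33 048 cm⁴
Total I = 33 048 cm⁴.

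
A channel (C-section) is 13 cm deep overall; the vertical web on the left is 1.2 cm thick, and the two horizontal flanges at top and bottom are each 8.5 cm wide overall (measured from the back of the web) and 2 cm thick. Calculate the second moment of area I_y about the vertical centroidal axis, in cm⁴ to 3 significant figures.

Split into non-overlapping primitives; take the origin at the lower-left of the bounding box.
Web: 1.2 × 13, A = 15.6 cm², x = 0.6 cm, Ī = 1.872 cm⁴.
Top flange (beyond web): 7.3 × 2, A = 14.6 cm², x = 4.85 cm, Ī = 64.836 cm⁴.
Bottom flange (beyond web): 7.3 × 2, A = 14.6 cm², x = 4.85 cm, Ī = 64.836 cm⁴.
Centroid: x̄ = ΣA·x / ΣA = 3.3701 cm.
Transfer each piece to the vertical centroidal axis using Ī + A·d² with d = x − 3.3701:
  web: d = -2.7701 cm → contributes +121.58 cm⁴
  top flange (beyond web): d = 1.4799 cm → contributes +96.812 cm⁴
  bottom flange (beyond web): d = 1.4799 cm → contributes +96.812 cm⁴
Total I = 315.2 cm⁴.

I_y ≈ 315 cm⁴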